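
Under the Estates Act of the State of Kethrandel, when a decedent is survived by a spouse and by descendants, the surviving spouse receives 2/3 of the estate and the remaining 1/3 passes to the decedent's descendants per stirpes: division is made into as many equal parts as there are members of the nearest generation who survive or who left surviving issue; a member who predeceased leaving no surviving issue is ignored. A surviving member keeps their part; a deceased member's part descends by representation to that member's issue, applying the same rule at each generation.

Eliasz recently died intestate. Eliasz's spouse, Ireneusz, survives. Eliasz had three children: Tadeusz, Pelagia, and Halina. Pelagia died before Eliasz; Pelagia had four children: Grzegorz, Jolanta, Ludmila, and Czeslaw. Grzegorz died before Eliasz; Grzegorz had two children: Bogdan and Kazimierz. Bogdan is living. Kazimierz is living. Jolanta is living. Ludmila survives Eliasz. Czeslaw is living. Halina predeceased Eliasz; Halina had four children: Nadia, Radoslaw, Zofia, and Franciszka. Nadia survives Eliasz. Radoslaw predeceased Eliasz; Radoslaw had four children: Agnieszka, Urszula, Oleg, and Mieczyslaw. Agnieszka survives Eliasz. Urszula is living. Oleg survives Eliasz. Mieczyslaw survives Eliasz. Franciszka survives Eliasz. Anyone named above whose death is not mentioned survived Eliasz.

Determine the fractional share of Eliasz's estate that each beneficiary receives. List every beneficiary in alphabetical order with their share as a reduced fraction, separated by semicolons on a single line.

Agnieszka 1/144; Bogdan 1/72; Czeslaw 1/36; Franciszka 1/36; Ireneusz 2/3; Jolanta 1/36; Kazimierz 1/72; Ludmila 1/36; Mieczyslaw 1/144; Nadia 1/36; Oleg 1/144; Tadeusz 1/9; Urszula 1/144; Zofia 1/36

Ireneusz, as surviving spouse, takes 2/3.
The remaining 1/3 passes to Eliasz's descendants per stirpes.
The 1/3 is divided into 3 equal shares of 1/9 among Tadeusz, Pelagia, Halina.
Tadeusz is living and takes 1/9.
Pelagia predeceased; the 1/9 allotted to Pelagia's branch passes to Pelagia's issue by representation.
The 1/9 is divided into 4 equal shares of 1/36 among Grzegorz, Jolanta, Ludmila, Czeslaw.
Grzegorz predeceased; the 1/36 allotted to Grzegorz's branch passes to Grzegorz's issue by representation.
The 1/36 is divided into 2 equal shares of 1/72 among Bogdan, Kazimierz.
Bogdan is living and takes 1/72.
Kazimierz is living and takes 1/72.
Jolanta is living and takes 1/36.
Ludmila is living and takes 1/36.
Czeslaw is living and takes 1/36.
Halina predeceased; the 1/9 allotted to Halina's branch passes to Halina's issue by representation.
The 1/9 is divided into 4 equal shares of 1/36 among Nadia, Radoslaw, Zofia, Franciszka.
Nadia is living and takes 1/36.
Radoslaw predeceased; the 1/36 allotted to Radoslaw's branch passes to Radoslaw's issue by representation.
The 1/36 is divided into 4 equal shares of 1/144 among Agnieszka, Urszula, Oleg, Mieczyslaw.
Agnieszka is living and takes 1/144.
Urszula is living and takes 1/144.
Oleg is living and takes 1/144.
Mieczyslaw is living and takes 1/144.
Zofia is living and takes 1/36.
Franciszka is living and takes 1/36.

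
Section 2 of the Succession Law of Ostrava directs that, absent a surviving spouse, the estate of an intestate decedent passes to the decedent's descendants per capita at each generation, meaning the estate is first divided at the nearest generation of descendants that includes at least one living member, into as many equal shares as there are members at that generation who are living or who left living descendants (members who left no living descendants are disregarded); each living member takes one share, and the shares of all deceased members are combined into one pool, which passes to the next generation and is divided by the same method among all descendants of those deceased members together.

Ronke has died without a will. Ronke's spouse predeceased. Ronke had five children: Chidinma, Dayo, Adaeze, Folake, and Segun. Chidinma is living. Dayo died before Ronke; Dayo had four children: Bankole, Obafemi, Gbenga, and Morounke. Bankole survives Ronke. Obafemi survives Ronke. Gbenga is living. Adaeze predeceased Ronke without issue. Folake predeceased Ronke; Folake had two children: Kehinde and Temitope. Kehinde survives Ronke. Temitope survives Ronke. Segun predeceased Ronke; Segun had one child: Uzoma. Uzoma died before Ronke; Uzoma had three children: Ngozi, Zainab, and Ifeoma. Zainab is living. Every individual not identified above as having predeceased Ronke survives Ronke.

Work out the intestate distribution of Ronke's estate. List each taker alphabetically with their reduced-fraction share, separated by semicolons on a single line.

There is no surviving spouse, so the entire estate passes to Ronke's descendants per capita at each generation.
At generation 1 (Chidinma, Dayo, Folake, Segun) there are 4 shares of (1)/4 = 1/4 each.
Living: Chidinma — each takes 1/4.
Deceased: Dayo, Folake, and Segun. Their combined 3/4 is pooled and carried to generation 2.
At generation 2 (Bankole, Obafemi, Gbenga, Morounke, Kehinde, Temitope, Uzoma) there are 7 shares of (3/4)/7 = 3/28 each.
Living: Bankole, Obafemi, Gbenga, Morounke, Kehinde, and Temitope — each takes 3/28.
Deceased: Uzoma. That 3/28 share is carried to generation 3.
At generation 3 (Ngozi, Zainab, Ifeoma) there are 3 shares of (3/28)/3 = 1/28 each.
Living: Ngozi, Zainab, and Ifeoma — each takes 1/28.

Bankole 3/28; Chidinma 1/4; Gbenga 3/28; Ifeoma 1/28; Kehinde 3/28; Morounke 3/28; Ngozi 1/28; Obafemi 3/28; Temitope 3/28; Zainab 1/28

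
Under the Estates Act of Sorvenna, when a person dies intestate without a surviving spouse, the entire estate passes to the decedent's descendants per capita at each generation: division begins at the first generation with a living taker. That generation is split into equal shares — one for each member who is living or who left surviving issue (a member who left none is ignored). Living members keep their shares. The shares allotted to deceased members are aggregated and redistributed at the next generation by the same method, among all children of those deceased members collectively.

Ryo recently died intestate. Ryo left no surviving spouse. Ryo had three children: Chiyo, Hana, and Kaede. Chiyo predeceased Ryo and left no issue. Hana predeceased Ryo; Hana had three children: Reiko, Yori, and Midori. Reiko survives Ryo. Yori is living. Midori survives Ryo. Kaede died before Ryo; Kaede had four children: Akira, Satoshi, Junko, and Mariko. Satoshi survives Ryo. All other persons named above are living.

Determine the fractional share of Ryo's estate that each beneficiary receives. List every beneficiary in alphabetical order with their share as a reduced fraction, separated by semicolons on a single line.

There is no surviving spouse, so the entire estate passes to Ryo's descendants per capita at each generation.
No one at generation 1 (Hana, Kaede) is living; moving to the next generation.
At generation 2 (Reiko, Yori, Midori, Akira, Satoshi, Junko, Mariko) there are 7 shares of (1)/7 = 1/7 each.
Living: Reiko, Yori, Midori, Akira, Satoshi, Junko, and Mariko — each takes 1/7.

Akira 1/7; Junko 1/7; Mariko 1/7; Midori 1/7; Reiko 1/7; Satoshi 1/7; Yori 1/7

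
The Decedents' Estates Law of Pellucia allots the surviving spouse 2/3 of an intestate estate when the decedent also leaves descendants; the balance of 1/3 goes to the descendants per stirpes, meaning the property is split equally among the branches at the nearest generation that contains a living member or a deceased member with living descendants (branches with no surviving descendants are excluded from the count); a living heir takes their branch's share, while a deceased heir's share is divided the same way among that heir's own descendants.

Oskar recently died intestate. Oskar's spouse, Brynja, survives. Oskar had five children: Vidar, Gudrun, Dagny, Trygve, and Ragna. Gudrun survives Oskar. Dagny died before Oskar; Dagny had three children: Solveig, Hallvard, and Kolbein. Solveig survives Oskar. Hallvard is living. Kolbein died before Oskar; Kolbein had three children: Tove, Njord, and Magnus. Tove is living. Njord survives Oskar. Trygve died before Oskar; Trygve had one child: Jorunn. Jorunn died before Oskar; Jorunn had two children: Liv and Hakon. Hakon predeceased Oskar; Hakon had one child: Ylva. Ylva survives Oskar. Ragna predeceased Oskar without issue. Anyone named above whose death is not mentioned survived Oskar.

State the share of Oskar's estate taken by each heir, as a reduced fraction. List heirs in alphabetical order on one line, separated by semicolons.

Brynja, as surviving spouse, takes 2/3.
The remaining 1/3 passes to Oskar's descendants per stirpes.
Ragna left no surviving issue, so that branch lapses and is disregarded.
The 1/3 is divided into 4 equal shares of 1/12 among Vidar, Gudrun, Dagny, Trygve.
Vidar is living and takes 1/12.
Gudrun is living and takes 1/12.
Dagny predeceased; the 1/12 allotted to Dagny's branch passes to Dagny's issue by representation.
The 1/12 is divided into 3 equal shares of 1/36 among Solveig, Hallvard, Kolbein.
Solveig is living and takes 1/36.
Hallvard is living and takes 1/36.
Kolbein predeceased; the 1/36 allotted to Kolbein's branch passes to Kolbein's issue by representation.
The 1/36 is divided into 3 equal shares of 1/108 among Tove, Njord, Magnus.
Tove is living and takes 1/108.
Njord is living and takes 1/108.
Magnus is living and takes 1/108.
Trygve predeceased; the 1/12 allotted to Trygve's branch passes to Trygve's issue by representation.
Jorunn's line is the sole branch at this level, so the full 1/12 passes to Jorunn's issue by representation.
The 1/12 is divided into 2 equal shares of 1/24 among Liv, Hakon.
Liv is living and takes 1/24.
Hakon predeceased; the 1/24 allotted to Hakon's branch passes to Hakon's issue by representation.
Ylva is the sole taker at this level and receives the full 1/24.

Brynja 2/3; Gudrun 1/12; Hallvard 1/36; Liv 1/24; Magnus 1/108; Njord 1/108; Solveig 1/36; Tove 1/108; Vidar 1/12; Ylva 1/24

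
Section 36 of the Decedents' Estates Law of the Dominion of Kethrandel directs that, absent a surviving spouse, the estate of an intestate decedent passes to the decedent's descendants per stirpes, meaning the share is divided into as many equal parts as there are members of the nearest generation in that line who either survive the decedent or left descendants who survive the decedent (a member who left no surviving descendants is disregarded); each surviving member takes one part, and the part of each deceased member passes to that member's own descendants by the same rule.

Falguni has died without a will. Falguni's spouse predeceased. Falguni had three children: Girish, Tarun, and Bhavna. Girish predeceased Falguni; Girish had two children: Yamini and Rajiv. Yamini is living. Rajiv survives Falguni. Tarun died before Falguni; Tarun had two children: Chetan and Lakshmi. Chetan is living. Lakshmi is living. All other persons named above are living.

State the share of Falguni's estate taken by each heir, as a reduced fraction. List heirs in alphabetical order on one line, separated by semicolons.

Bhavna 1/3; Chetan 1/6; Lakshmi 1/6; Rajiv 1/6; Yamini 1/6

There is no surviving spouse, so the entire estate passes to Falguni's descendants per stirpes.
The estate is divided into 3 equal shares of 1/3 among Girish, Tarun, Bhavna.
Girish predeceased; the 1/3 allotted to Girish's branch passes to Girish's issue by representation.
The 1/3 is divided into 2 equal shares of 1/6 among Yamini, Rajiv.
Yamini is living and takes 1/6.
Rajiv is living and takes 1/6.
Tarun predeceased; the 1/3 allotted to Tarun's branch passes to Tarun's issue by representation.
The 1/3 is divided into 2 equal shares of 1/6 among Chetan, Lakshmi.
Chetan is living and takes 1/6.
Lakshmi is living and takes 1/6.
Bhavna is living and takes 1/3.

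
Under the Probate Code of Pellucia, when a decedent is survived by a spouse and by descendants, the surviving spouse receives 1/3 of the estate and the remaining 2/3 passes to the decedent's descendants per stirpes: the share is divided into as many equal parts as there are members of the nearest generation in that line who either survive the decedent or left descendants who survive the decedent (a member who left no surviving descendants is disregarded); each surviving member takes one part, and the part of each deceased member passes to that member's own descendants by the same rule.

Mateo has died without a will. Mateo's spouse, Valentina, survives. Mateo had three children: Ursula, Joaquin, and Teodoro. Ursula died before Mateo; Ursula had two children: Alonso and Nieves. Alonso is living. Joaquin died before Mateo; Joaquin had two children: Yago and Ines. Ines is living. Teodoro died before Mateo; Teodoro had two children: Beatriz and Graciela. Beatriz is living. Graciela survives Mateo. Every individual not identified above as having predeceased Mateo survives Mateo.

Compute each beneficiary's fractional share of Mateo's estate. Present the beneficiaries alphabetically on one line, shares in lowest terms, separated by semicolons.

Valentina, as surviving spouse, takes 1/3.
The remaining 2/3 passes to Mateo's descendants per stirpes.
The 2/3 is divided into 3 equal shares of 2/9 among Ursula, Joaquin, Teodoro.
Ursula predeceased; the 2/9 allotted to Ursula's branch passes to Ursula's issue by representation.
The 2/9 is divided into 2 equal shares of 1/9 among Alonso, Nieves.
Alonso is living and takes 1/9.
Nieves is living and takes 1/9.
Joaquin predeceased; the 2/9 allotted to Joaquin's branch passes to Joaquin's issue by representation.
The 2/9 is divided into 2 equal shares of 1/9 among Yago, Ines.
Yago is living and takes 1/9.
Ines is living and takes 1/9.
Teodoro predeceased; the 2/9 allotted to Teodoro's branch passes to Teodoro's issue by representation.
The 2/9 is divided into 2 equal shares of 1/9 among Beatriz, Graciela.
Beatriz is living and takes 1/9.
Graciela is living and takes 1/9.

Alonso 1/9; Beatriz 1/9; Graciela 1/9; Ines 1/9; Nieves 1/9; Valentina 1/3; Yago 1/9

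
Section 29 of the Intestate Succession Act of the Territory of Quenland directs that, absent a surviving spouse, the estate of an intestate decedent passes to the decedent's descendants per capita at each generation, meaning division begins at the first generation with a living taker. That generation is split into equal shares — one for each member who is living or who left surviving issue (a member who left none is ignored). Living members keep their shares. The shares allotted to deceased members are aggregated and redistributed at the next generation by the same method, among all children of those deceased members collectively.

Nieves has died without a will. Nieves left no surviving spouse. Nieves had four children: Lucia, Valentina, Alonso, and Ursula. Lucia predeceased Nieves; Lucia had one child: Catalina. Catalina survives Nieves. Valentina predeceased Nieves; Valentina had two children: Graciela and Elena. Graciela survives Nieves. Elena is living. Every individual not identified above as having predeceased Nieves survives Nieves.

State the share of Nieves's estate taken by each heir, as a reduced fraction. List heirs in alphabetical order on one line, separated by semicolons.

Alonso 1/4; Catalina 1/6; Elena 1/6; Graciela 1/6; Ursula 1/4

There is no surviving spouse, so the entire estate passes to Nieves's descendants per capita at each generation.
At generation 1 (Lucia, Valentina, Alonso, Ursula) there are 4 shares of (1)/4 = 1/4 each.
Living: Alonso and Ursula — each takes 1/4.
Deceased: Lucia and Valentina. Their combined 1/2 is pooled and carried to generation 2.
At generation 2 (Catalina, Graciela, Elena) there are 3 shares of (1/2)/3 = 1/6 each.
Living: Catalina, Graciela, and Elena — each takes 1/6.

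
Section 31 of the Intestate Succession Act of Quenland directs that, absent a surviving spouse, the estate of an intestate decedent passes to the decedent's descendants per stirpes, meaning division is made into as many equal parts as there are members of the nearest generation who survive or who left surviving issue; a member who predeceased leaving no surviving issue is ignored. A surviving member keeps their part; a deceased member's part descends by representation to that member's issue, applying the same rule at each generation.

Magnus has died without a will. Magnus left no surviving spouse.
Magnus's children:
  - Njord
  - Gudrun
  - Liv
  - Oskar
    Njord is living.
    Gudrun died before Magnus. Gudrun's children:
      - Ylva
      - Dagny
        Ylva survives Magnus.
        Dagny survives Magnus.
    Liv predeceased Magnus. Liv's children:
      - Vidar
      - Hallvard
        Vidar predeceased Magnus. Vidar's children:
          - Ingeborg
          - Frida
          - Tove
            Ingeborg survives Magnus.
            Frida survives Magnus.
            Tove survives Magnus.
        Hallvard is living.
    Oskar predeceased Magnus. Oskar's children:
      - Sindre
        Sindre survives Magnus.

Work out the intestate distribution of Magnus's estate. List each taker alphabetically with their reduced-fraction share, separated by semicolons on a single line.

Dagny 1/8; Frida 1/24; Hallvard 1/8; Ingeborg 1/24; Njord 1/4; Sindre 1/4; Tove 1/24; Ylva 1/8

There is no surviving spouse, so the entire estate passes to Magnus's descendants per stirpes.
The estate is divided into 4 equal shares of 1/4 among Njord, Gudrun, Liv, Oskar.
Njord is living and takes 1/4.
Gudrun predeceased; the 1/4 allotted to Gudrun's branch passes to Gudrun's issue by representation.
The 1/4 is divided into 2 equal shares of 1/8 among Ylva, Dagny.
Ylva is living and takes 1/8.
Dagny is living and takes 1/8.
Liv predeceased; the 1/4 allotted to Liv's branch passes to Liv's issue by representation.
The 1/4 is divided into 2 equal shares of 1/8 among Vidar, Hallvard.
Vidar predeceased; the 1/8 allotted to Vidar's branch passes to Vidar's issue by representation.
The 1/8 is divided into 3 equal shares of 1/24 among Ingeborg, Frida, Tove.
Ingeborg is living and takes 1/24.
Frida is living and takes 1/24.
Tove is living and takes 1/24.
Hallvard is living and takes 1/8.
Oskar predeceased; the 1/4 allotted to Oskar's branch passes to Oskar's issue by representation.
Sindre is the sole taker at this level and receives the full 1/4.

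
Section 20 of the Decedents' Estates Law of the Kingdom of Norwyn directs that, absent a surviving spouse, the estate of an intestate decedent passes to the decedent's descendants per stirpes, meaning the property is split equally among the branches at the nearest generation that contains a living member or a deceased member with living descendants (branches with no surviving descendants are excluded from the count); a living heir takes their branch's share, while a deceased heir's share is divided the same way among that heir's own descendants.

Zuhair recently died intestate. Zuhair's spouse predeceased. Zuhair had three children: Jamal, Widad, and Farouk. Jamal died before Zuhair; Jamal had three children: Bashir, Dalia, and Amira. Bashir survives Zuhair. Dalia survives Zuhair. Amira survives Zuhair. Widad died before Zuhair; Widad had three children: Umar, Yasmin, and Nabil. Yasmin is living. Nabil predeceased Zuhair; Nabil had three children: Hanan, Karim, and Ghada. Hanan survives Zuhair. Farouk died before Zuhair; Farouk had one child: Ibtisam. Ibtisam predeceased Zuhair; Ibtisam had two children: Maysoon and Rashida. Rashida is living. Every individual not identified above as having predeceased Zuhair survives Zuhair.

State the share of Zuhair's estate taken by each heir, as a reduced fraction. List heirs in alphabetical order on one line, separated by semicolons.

Amira 1/9; Bashir 1/9; Dalia 1/9; Ghada 1/27; Hanan 1/27; Karim 1/27; Maysoon 1/6; Rashida 1/6; Umar 1/9; Yasmin 1/9

There is no surviving spouse, so the entire estate passes to Zuhair's descendants per stirpes.
The estate is divided into 3 equal shares of 1/3 among Jamal, Widad, Farouk.
Jamal predeceased; the 1/3 allotted to Jamal's branch passes to Jamal's issue by representation.
The 1/3 is divided into 3 equal shares of 1/9 among Bashir, Dalia, Amira.
Bashir is living and takes 1/9.
Dalia is living and takes 1/9.
Amira is living and takes 1/9.
Widad predeceased; the 1/3 allotted to Widad's branch passes to Widad's issue by representation.
The 1/3 is divided into 3 equal shares of 1/9 among Umar, Yasmin, Nabil.
Umar is living and takes 1/9.
Yasmin is living and takes 1/9.
Nabil predeceased; the 1/9 allotted to Nabil's branch passes to Nabil's issue by representation.
The 1/9 is divided into 3 equal shares of 1/27 among Hanan, Karim, Ghada.
Hanan is living and takes 1/27.
Karim is living and takes 1/27.
Ghada is living and takes 1/27.
Farouk predeceased; the 1/3 allotted to Farouk's branch passes to Farouk's issue by representation.
Ibtisam's line is the sole branch at this level, so the full 1/3 passes to Ibtisam's issue by representation.
The 1/3 is divided into 2 equal shares of 1/6 among Maysoon, Rashida.
Maysoon is living and takes 1/6.
Rashida is living and takes 1/6.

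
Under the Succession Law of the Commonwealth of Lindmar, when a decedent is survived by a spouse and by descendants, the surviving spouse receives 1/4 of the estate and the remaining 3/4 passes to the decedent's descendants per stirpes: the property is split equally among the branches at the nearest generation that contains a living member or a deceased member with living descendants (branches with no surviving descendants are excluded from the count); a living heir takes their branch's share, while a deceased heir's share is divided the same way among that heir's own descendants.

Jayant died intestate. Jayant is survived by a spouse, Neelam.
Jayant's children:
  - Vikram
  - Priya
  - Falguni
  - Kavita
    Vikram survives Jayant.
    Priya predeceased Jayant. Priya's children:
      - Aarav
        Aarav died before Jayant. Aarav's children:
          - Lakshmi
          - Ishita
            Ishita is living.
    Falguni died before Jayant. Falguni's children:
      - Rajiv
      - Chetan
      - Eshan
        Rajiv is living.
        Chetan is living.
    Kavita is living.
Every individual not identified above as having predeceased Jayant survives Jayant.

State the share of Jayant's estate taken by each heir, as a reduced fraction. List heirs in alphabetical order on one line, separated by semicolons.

Neelam, as surviving spouse, takes 1/4.
The remaining 3/4 passes to Jayant's descendants per stirpes.
The 3/4 is divided into 4 equal shares of 3/16 among Vikram, Priya, Falguni, Kavita.
Vikram is living and takes 3/16.
Priya predeceased; the 3/16 allotted to Priya's branch passes to Priya's issue by representation.
Aarav's line is the sole branch at this level, so the full 3/16 passes to Aarav's issue by representation.
The 3/16 is divided into 2 equal shares of 3/32 among Lakshmi, Ishita.
Lakshmi is living and takes 3/32.
Ishita is living and takes 3/32.
Falguni predeceased; the 3/16 allotted to Falguni's branch passes to Falguni's issue by representation.
The 3/16 is divided into 3 equal shares of 1/16 among Rajiv, Chetan, Eshan.
Rajiv is living and takes 1/16.
Chetan is living and takes 1/16.
Eshan is living and takes 1/16.
Kavita is living and takes 3/16.

Chetan 1/16; Eshan 1/16; Ishita 3/32; Kavita 3/16; Lakshmi 3/32; Neelam 1/4; Rajiv 1/16; Vikram 3/16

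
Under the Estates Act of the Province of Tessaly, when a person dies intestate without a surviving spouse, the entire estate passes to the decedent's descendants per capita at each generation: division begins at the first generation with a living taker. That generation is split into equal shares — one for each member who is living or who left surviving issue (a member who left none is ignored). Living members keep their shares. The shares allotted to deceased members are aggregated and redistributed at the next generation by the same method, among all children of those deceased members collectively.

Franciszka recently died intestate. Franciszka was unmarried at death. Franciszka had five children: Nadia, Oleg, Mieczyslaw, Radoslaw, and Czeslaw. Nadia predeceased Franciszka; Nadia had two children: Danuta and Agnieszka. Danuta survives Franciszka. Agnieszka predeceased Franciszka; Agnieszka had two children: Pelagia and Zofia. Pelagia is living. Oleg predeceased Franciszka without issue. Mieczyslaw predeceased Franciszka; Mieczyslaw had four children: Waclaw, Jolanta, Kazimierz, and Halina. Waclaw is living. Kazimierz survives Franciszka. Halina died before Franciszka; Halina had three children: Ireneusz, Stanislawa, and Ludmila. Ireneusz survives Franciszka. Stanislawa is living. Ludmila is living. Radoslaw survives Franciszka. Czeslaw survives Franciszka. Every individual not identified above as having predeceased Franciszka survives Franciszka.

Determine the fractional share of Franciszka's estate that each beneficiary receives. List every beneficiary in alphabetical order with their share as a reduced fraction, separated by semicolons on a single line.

Czeslaw 1/4; Danuta 1/12; Ireneusz 1/30; Jolanta 1/12; Kazimierz 1/12; Ludmila 1/30; Pelagia 1/30; Radoslaw 1/4; Stanislawa 1/30; Waclaw 1/12; Zofia 1/30

There is no surviving spouse, so the entire estate passes to Franciszka's descendants per capita at each generation.
At generation 1 (Nadia, Mieczyslaw, Radoslaw, Czeslaw) there are 4 shares of (1)/4 = 1/4 each.
Living: Radoslaw and Czeslaw — each takes 1/4.
Deceased: Nadia and Mieczyslaw. Their combined 1/2 is pooled and carried to generation 2.
At generation 2 (Danuta, Agnieszka, Waclaw, Jolanta, Kazimierz, Halina) there are 6 shares of (1/2)/6 = 1/12 each.
Living: Danuta, Waclaw, Jolanta, and Kazimierz — each takes 1/12.
Deceased: Agnieszka and Halina. Their combined 1/6 is pooled and carried to generation 3.
At generation 3 (Pelagia, Zofia, Ireneusz, Stanislawa, Ludmila) there are 5 shares of (1/6)/5 = 1/30 each.
Living: Pelagia, Zofia, Ireneusz, Stanislawa, and Ludmila — each takes 1/30.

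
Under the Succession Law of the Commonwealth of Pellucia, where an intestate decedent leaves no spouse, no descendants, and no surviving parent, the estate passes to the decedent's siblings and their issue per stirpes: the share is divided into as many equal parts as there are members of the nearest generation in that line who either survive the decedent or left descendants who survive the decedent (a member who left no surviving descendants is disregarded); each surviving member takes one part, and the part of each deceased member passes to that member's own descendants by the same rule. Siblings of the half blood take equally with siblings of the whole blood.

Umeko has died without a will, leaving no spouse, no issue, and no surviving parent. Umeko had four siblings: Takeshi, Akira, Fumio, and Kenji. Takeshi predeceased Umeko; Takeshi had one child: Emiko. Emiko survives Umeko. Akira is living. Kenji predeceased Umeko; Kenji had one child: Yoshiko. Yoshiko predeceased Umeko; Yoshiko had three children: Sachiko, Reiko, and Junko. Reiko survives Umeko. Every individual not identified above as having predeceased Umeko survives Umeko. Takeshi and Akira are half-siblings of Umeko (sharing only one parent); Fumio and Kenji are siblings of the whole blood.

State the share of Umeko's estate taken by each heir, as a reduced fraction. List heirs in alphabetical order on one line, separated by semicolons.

No spouse, descendants, or parent survives, so the estate passes to Umeko's siblings per stirpes.
Half-blood and whole-blood siblings take equally under the stated rule.
The estate is divided into 4 equal shares of 1/4 among Takeshi, Akira, Fumio, Kenji.
Takeshi predeceased; the 1/4 allotted to Takeshi's branch passes to Takeshi's issue by representation.
Emiko is the sole taker at this level and receives the full 1/4.
Akira is living and takes 1/4.
Fumio is living and takes 1/4.
Kenji predeceased; the 1/4 allotted to Kenji's branch passes to Kenji's issue by representation.
Yoshiko's line is the sole branch at this level, so the full 1/4 passes to Yoshiko's issue by representation.
The 1/4 is divided into 3 equal shares of 1/12 among Sachiko, Reiko, Junko.
Sachiko is living and takes 1/12.
Reiko is living and takes 1/12.
Junko is living and takes 1/12.

Akira 1/4; Emiko 1/4; Fumio 1/4; Junko 1/12; Reiko 1/12; Sachiko 1/12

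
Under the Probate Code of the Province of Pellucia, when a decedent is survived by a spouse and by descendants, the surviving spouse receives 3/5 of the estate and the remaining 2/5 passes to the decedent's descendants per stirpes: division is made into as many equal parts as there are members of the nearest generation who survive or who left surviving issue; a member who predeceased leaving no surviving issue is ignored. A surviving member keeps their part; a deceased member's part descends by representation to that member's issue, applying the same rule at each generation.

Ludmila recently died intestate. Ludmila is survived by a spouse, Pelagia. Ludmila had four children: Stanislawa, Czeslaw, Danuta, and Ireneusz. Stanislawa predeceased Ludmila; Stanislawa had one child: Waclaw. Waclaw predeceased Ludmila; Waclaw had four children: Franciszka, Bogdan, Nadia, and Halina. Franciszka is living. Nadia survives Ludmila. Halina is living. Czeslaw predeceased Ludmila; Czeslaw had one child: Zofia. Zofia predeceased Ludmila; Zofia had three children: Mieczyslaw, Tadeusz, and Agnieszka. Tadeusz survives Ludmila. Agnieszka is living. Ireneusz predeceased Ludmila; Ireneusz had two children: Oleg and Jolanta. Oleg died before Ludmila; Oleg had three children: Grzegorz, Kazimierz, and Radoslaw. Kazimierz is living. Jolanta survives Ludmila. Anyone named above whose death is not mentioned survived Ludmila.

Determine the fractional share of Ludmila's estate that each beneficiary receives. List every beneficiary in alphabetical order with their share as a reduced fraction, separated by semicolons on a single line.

Agnieszka 1/30; Bogdan 1/40; Danuta 1/10; Franciszka 1/40; Grzegorz 1/60; Halina 1/40; Jolanta 1/20; Kazimierz 1/60; Mieczyslaw 1/30; Nadia 1/40; Pelagia 3/5; Radoslaw 1/60; Tadeusz 1/30

Pelagia, as surviving spouse, takes 3/5.
The remaining 2/5 passes to Ludmila's descendants per stirpes.
The 2/5 is divided into 4 equal shares of 1/10 among Stanislawa, Czeslaw, Danuta, Ireneusz.
Stanislawa predeceased; the 1/10 allotted to Stanislawa's branch passes to Stanislawa's issue by representation.
Waclaw's line is the sole branch at this level, so the full 1/10 passes to Waclaw's issue by representation.
The 1/10 is divided into 4 equal shares of 1/40 among Franciszka, Bogdan, Nadia, Halina.
Franciszka is living and takes 1/40.
Bogdan is living and takes 1/40.
Nadia is living and takes 1/40.
Halina is living and takes 1/40.
Czeslaw predeceased; the 1/10 allotted to Czeslaw's branch passes to Czeslaw's issue by representation.
Zofia's line is the sole branch at this level, so the full 1/10 passes to Zofia's issue by representation.
The 1/10 is divided into 3 equal shares of 1/30 among Mieczyslaw, Tadeusz, Agnieszka.
Mieczyslaw is living and takes 1/30.
Tadeusz is living and takes 1/30.
Agnieszka is living and takes 1/30.
Danuta is living and takes 1/10.
Ireneusz predeceased; the 1/10 allotted to Ireneusz's branch passes to Ireneusz's issue by representation.
The 1/10 is divided into 2 equal shares of 1/20 among Oleg, Jolanta.
Oleg predeceased; the 1/20 allotted to Oleg's branch passes to Oleg's issue by representation.
The 1/20 is divided into 3 equal shares of 1/60 among Grzegorz, Kazimierz, Radoslaw.
Grzegorz is living and takes 1/60.
Kazimierz is living and takes 1/60.
Radoslaw is living and takes 1/60.
Jolanta is living and takes 1/20.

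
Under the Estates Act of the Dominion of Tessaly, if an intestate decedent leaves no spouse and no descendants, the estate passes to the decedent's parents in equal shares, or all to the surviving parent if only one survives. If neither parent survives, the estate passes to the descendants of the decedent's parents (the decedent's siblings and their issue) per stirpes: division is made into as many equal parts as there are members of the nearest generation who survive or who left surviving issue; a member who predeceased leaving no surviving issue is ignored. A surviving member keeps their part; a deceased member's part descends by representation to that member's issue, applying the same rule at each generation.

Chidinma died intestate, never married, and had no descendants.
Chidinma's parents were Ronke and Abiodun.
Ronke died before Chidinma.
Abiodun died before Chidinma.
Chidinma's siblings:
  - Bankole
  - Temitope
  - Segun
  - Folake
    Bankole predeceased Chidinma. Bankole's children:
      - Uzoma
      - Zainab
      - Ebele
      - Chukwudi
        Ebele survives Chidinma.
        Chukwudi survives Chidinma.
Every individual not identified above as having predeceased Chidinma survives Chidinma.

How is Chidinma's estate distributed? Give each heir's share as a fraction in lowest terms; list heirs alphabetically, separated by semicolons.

Neither parent survives and there are no descendants, so the estate passes to Chidinma's siblings and their issue per stirpes.
The estate is divided into 4 equal shares of 1/4 among Bankole, Temitope, Segun, Folake.
Bankole predeceased; the 1/4 allotted to Bankole's branch passes to Bankole's issue by representation.
The 1/4 is divided into 4 equal shares of 1/16 among Uzoma, Zainab, Ebele, Chukwudi.
Uzoma is living and takes 1/16.
Zainab is living and takes 1/16.
Ebele is living and takes 1/16.
Chukwudi is living and takes 1/16.
Temitope is living and takes 1/4.
Segun is living and takes 1/4.
Folake is living and takes 1/4.

Chukwudi 1/16; Ebele 1/16; Folake 1/4; Segun 1/4; Temitope 1/4; Uzoma 1/16; Zainab 1/16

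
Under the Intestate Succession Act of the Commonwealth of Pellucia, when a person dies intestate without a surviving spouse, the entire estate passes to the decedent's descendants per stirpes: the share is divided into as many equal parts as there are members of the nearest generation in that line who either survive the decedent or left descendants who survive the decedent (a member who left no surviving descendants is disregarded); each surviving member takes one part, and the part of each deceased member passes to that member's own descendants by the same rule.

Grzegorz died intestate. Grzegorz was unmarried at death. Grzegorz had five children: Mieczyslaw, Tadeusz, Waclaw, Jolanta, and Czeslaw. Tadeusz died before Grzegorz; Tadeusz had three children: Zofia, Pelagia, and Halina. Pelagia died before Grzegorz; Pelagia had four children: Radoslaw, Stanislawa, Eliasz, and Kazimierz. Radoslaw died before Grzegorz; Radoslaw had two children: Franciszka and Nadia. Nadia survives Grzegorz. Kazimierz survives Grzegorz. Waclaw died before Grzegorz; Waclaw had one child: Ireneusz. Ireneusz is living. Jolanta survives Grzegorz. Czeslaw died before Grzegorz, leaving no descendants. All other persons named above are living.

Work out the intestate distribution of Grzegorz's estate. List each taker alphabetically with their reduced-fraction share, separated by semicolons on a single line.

There is no surviving spouse, so the entire estate passes to Grzegorz's descendants per stirpes.
Czeslaw left no surviving issue, so that branch lapses and is disregarded.
The estate is divided into 4 equal shares of 1/4 among Mieczyslaw, Tadeusz, Waclaw, Jolanta.
Mieczyslaw is living and takes 1/4.
Tadeusz predeceased; the 1/4 allotted to Tadeusz's branch passes to Tadeusz's issue by representation.
The 1/4 is divided into 3 equal shares of 1/12 among Zofia, Pelagia, Halina.
Zofia is living and takes 1/12.
Pelagia predeceased; the 1/12 allotted to Pelagia's branch passes to Pelagia's issue by representation.
The 1/12 is divided into 4 equal shares of 1/48 among Radoslaw, Stanislawa, Eliasz, Kazimierz.
Radoslaw predeceased; the 1/48 allotted to Radoslaw's branch passes to Radoslaw's issue by representation.
The 1/48 is divided into 2 equal shares of 1/96 among Franciszka, Nadia.
Franciszka is living and takes 1/96.
Nadia is living and takes 1/96.
Stanislawa is living and takes 1/48.
Eliasz is living and takes 1/48.
Kazimierz is living and takes 1/48.
Halina is living and takes 1/12.
Waclaw predeceased; the 1/4 allotted to Waclaw's branch passes to Waclaw's issue by representation.
Ireneusz is the sole taker at this level and receives the full 1/4.
Jolanta is living and takes 1/4.

Eliasz 1/48; Franciszka 1/96; Halina 1/12; Ireneusz 1/4; Jolanta 1/4; Kazimierz 1/48; Mieczyslaw 1/4; Nadia 1/96; Stanislawa 1/48; Zofia 1/12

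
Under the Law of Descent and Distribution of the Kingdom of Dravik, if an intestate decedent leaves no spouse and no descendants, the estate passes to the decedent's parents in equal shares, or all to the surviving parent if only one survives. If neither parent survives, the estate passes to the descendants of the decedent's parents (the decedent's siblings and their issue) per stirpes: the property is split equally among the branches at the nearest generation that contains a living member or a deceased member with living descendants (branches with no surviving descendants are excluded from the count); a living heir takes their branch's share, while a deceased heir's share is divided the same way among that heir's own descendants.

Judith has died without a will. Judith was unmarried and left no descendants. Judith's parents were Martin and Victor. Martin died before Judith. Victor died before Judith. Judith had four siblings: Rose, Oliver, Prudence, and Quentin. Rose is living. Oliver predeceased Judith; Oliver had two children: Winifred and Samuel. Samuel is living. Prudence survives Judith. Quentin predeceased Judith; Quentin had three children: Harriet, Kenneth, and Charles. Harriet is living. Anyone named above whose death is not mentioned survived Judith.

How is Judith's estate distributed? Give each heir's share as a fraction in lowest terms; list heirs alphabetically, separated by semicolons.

Neither parent survives and there are no descendants, so the estate passes to Judith's siblings and their issue per stirpes.
The estate is divided into 4 equal shares of 1/4 among Rose, Oliver, Prudence, Quentin.
Rose is living and takes 1/4.
Oliver predeceased; the 1/4 allotted to Oliver's branch passes to Oliver's issue by representation.
The 1/4 is divided into 2 equal shares of 1/8 among Winifred, Samuel.
Winifred is living and takes 1/8.
Samuel is living and takes 1/8.
Prudence is living and takes 1/4.
Quentin predeceased; the 1/4 allotted to Quentin's branch passes to Quentin's issue by representation.
The 1/4 is divided into 3 equal shares of 1/12 among Harriet, Kenneth, Charles.
Harriet is living and takes 1/12.
Kenneth is living and takes 1/12.
Charles is living and takes 1/12.

Charles 1/12; Harriet 1/12; Kenneth 1/12; Prudence 1/4; Rose 1/4; Samuel 1/8; Winifred 1/8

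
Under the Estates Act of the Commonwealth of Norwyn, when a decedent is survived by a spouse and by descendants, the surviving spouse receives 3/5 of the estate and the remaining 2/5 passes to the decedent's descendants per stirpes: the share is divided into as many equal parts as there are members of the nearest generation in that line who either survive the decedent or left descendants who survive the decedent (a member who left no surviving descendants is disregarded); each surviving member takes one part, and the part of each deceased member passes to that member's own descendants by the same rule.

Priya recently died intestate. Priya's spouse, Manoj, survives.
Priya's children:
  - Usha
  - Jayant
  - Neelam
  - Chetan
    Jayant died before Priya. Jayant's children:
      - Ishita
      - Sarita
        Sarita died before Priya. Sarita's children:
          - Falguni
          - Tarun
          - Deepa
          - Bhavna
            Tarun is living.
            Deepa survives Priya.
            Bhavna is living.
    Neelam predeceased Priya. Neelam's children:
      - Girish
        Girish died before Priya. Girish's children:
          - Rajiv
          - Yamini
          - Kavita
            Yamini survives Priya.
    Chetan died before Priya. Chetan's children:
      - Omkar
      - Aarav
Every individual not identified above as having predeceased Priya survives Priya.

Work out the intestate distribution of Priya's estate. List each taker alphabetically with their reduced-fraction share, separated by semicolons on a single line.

Aarav 1/20; Bhavna 1/80; Deepa 1/80; Falguni 1/80; Ishita 1/20; Kavita 1/30; Manoj 3/5; Omkar 1/20; Rajiv 1/30; Tarun 1/80; Usha 1/10; Yamini 1/30

Manoj, as surviving spouse, takes 3/5.
The remaining 2/5 passes to Priya's descendants per stirpes.
The 2/5 is divided into 4 equal shares of 1/10 among Usha, Jayant, Neelam, Chetan.
Usha is living and takes 1/10.
Jayant predeceased; the 1/10 allotted to Jayant's branch passes to Jayant's issue by representation.
The 1/10 is divided into 2 equal shares of 1/20 among Ishita, Sarita.
Ishita is living and takes 1/20.
Sarita predeceased; the 1/20 allotted to Sarita's branch passes to Sarita's issue by representation.
The 1/20 is divided into 4 equal shares of 1/80 among Falguni, Tarun, Deepa, Bhavna.
Falguni is living and takes 1/80.
Tarun is living and takes 1/80.
Deepa is living and takes 1/80.
Bhavna is living and takes 1/80.
Neelam predeceased; the 1/10 allotted to Neelam's branch passes to Neelam's issue by representation.
Girish's line is the sole branch at this level, so the full 1/10 passes to Girish's issue by representation.
The 1/10 is divided into 3 equal shares of 1/30 among Rajiv, Yamini, Kavita.
Rajiv is living and takes 1/30.
Yamini is living and takes 1/30.
Kavita is living and takes 1/30.
Chetan predeceased; the 1/10 allotted to Chetan's branch passes to Chetan's issue by representation.
The 1/10 is divided into 2 equal shares of 1/20 among Omkar, Aarav.
Omkar is living and takes 1/20.
Aarav is living and takes 1/20.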